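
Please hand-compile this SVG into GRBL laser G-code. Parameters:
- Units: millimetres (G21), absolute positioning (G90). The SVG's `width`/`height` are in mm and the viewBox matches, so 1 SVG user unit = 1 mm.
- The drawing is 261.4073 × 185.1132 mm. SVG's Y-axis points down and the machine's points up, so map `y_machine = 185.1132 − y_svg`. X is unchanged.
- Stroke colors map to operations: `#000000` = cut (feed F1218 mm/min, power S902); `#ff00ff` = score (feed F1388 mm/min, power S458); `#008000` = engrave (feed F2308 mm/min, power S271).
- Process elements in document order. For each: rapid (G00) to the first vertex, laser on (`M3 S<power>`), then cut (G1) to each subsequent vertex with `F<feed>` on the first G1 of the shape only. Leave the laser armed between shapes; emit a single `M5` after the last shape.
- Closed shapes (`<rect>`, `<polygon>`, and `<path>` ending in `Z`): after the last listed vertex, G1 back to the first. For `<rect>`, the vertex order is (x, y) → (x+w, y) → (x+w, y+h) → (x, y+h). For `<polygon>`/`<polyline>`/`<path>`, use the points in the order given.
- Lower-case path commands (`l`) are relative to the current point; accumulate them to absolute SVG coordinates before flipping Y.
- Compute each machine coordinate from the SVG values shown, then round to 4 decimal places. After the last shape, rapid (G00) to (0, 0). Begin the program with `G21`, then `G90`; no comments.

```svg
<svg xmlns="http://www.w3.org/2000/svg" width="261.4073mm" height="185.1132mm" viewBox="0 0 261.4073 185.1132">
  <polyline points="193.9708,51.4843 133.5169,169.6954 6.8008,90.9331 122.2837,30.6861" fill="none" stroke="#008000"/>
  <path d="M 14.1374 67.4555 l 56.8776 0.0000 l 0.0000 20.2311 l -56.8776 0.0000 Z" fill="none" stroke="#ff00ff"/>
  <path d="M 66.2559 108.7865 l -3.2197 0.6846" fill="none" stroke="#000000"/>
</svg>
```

G21
G90
G00 X193.9708 Y133.6289
M3 S271
G1 X133.5169 Y15.4178 F2308
G1 X6.8008 Y94.1801
G1 X122.2837 Y154.4271
G00 X14.1374 Y117.6577
M3 S458
G1 X71.0150 Y117.6577 F1388
G1 X71.0150 Y97.4266
G1 X14.1374 Y97.4266
G1 X14.1374 Y117.6577
G00 X66.2559 Y76.3267
M3 S902
G1 X63.0362 Y75.6421 F1218
M5
G00 X0.0000 Y0.0000

1 u = 1 mm; y_m = 185.1132 − y.

[1] `<polyline>` open polyline, #008000→engrave S271 F2308: (193.9708,133.6289) → (133.5169,15.4178) → (6.8008,94.1801) → (122.2837,154.4271)

[2] `<path>` rectangle, #ff00ff→score S458 F1388: (14.1374,117.6577) → (71.0150,117.6577) → (71.0150,97.4266) → (14.1374,97.4266) → (14.1374,117.6577) (closed)

[3] `<path>` line segment, #000000→cut S902 F1218: (66.2559,76.3267) → (63.0362,75.6421)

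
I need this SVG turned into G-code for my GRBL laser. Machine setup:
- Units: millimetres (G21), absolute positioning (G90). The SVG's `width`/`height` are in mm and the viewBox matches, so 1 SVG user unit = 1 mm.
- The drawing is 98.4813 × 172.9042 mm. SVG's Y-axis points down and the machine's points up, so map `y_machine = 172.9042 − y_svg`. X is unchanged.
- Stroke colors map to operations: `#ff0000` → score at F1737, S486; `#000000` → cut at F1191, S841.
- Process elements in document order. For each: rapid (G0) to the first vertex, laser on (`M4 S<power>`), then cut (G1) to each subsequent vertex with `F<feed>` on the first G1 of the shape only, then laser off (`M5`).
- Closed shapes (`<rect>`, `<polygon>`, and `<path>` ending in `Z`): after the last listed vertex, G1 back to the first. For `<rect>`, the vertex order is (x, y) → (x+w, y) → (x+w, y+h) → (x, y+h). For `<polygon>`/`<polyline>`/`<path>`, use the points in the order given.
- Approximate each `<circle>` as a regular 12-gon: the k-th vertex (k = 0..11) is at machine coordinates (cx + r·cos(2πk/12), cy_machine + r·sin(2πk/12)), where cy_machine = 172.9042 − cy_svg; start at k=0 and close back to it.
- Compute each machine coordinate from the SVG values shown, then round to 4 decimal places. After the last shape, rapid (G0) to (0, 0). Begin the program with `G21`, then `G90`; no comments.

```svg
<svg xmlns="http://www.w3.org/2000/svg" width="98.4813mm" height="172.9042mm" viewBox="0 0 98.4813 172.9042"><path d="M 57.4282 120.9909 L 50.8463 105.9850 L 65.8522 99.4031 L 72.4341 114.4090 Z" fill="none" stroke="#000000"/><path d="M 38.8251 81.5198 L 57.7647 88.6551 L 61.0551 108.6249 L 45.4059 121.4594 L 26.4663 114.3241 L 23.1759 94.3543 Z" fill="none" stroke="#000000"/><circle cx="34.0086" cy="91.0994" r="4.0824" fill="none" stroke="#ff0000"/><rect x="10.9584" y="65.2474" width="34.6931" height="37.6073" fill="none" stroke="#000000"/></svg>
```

Since the viewBox matches the mm dimensions, user units are millimetres directly. The only transform is the Y-flip y_m = 172.9042 − y_svg.

Shape 1 is a regular polygon drawn with `<path>`. Its stroke #000000 means cut at S841, F1191. After flipping Y the toolpath is (57.4282,51.9133) → (50.8463,66.9192) → (65.8522,73.5011) → (72.4341,58.4952) → (57.4282,51.9133), returning to the start.

Shape 2 is a regular polygon drawn with `<path>`. Its stroke #000000 means cut at S841, F1191. After flipping Y the toolpath is (38.8251,91.3844) → (57.7647,84.2491) → (61.0551,64.2793) → (45.4059,51.4448) → (26.4663,58.5801) → (23.1759,78.5499) → (38.8251,91.3844), returning to the start.

Shape 3 is a circle drawn with `<circle>`. Its stroke #ff0000 means score at S486, F1737. After flipping Y the toolpath is (38.0910,81.8048) → (37.5441,83.8460) → (36.0498,85.3403) → (34.0086,85.8872) → (31.9674,85.3403) → (30.4731,83.8460) → (29.9262,81.8048) → (30.4731,79.7636) → (31.9674,78.2693) → (34.0086,77.7224) → (36.0498,78.2693) → (37.5441,79.7636) → (38.0910,81.8048), returning to the start.

Shape 4 is a rectangle drawn with `<rect>`. Its stroke #000000 means cut at S841, F1191. After flipping Y the toolpath is (10.9584,107.6568) → (45.6515,107.6568) → (45.6515,70.0495) → (10.9584,70.0495) → (10.9584,107.6568), returning to the start.

G21
G90
G0 X57.4282 Y51.9133
M4 S841
G1 X50.8463 Y66.9192 F1191
G1 X65.8522 Y73.5011
G1 X72.4341 Y58.4952
G1 X57.4282 Y51.9133
M5
G0 X38.8251 Y91.3844
M4 S841
G1 X57.7647 Y84.2491 F1191
G1 X61.0551 Y64.2793
G1 X45.4059 Y51.4448
G1 X26.4663 Y58.5801
G1 X23.1759 Y78.5499
G1 X38.8251 Y91.3844
M5
G0 X38.0910 Y81.8048
M4 S486
G1 X37.5441 Y83.8460 F1737
G1 X36.0498 Y85.3403
G1 X34.0086 Y85.8872
G1 X31.9674 Y85.3403
G1 X30.4731 Y83.8460
G1 X29.9262 Y81.8048
G1 X30.4731 Y79.7636
G1 X31.9674 Y78.2693
G1 X34.0086 Y77.7224
G1 X36.0498 Y78.2693
G1 X37.5441 Y79.7636
G1 X38.0910 Y81.8048
M5
G0 X10.9584 Y107.6568
M4 S841
G1 X45.6515 Y107.6568 F1191
G1 X45.6515 Y70.0495
G1 X10.9584 Y70.0495
G1 X10.9584 Y107.6568
M5
G0 X0.0000 Y0.0000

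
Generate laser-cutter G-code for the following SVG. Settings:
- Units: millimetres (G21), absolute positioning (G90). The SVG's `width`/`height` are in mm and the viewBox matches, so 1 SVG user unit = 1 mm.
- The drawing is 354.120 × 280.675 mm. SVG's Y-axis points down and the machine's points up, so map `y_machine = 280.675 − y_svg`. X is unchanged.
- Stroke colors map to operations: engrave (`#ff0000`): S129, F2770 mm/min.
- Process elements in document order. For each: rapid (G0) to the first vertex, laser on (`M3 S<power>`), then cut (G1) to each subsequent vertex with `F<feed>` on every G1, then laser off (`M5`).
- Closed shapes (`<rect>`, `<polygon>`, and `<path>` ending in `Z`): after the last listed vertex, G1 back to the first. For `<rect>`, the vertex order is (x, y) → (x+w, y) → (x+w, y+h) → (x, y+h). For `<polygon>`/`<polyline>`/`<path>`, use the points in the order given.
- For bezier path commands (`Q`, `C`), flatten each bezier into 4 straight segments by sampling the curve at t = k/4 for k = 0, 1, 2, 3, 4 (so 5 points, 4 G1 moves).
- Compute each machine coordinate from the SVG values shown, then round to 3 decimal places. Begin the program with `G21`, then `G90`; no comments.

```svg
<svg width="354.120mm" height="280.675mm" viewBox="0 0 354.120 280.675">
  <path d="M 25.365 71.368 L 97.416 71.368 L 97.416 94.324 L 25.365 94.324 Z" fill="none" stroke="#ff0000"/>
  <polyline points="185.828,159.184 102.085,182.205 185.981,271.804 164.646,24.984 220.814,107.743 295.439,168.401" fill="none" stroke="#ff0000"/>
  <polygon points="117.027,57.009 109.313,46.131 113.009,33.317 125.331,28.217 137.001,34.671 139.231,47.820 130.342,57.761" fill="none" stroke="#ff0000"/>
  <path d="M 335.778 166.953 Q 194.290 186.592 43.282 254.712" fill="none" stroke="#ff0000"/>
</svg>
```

viewBox `0 0 354.120 280.675` with mm width/height → 1 unit = 1 mm. Flip: y_m = 280.675 − y_svg.

**Shape 1** — `<path>` rectangle, stroke `#ff0000` → engrave (S129, F2770). Machine vertices: (25.365,209.307) → (97.416,209.307) → (97.416,186.351) → (25.365,186.351) → (25.365,209.307). Closed: final G1 returns to the first vertex.

**Shape 2** — `<polyline>` open polyline, stroke `#ff0000` → engrave (S129, F2770). Machine vertices: (185.828,121.491) → (102.085,98.470) → (185.981,8.871) → (164.646,255.691) → (220.814,172.932) → (295.439,112.274). Open path.

**Shape 3** — `<polygon>` regular polygon, stroke `#ff0000` → engrave (S129, F2770). Machine vertices: (117.027,223.666) → (109.313,234.544) → (113.009,247.358) → (125.331,252.458) → (137.001,246.004) → (139.231,232.855) → (130.342,222.914) → (117.027,223.666). Closed: final G1 returns to the first vertex.

**Shape 4** — `<path>` quadratic bezier, stroke `#ff0000` → engrave (S129, F2770). Control points (SVG): P0=(335.778,166.953), P1=(194.290,186.592), P2=(43.282,254.712); sampled at t=k/4. Machine vertices: (335.778,113.722) → (264.439,100.872) → (191.910,81.963) → (118.191,56.993) → (43.282,25.963). Open path.

G21
G90
G0 X25.365 Y209.307
M3 S129
G1 X97.416 Y209.307 F2770
G1 X97.416 Y186.351 F2770
G1 X25.365 Y186.351 F2770
G1 X25.365 Y209.307 F2770
M5
G0 X185.828 Y121.491
M3 S129
G1 X102.085 Y98.470 F2770
G1 X185.981 Y8.871 F2770
G1 X164.646 Y255.691 F2770
G1 X220.814 Y172.932 F2770
G1 X295.439 Y112.274 F2770
M5
G0 X117.027 Y223.666
M3 S129
G1 X109.313 Y234.544 F2770
G1 X113.009 Y247.358 F2770
G1 X125.331 Y252.458 F2770
G1 X137.001 Y246.004 F2770
G1 X139.231 Y232.855 F2770
G1 X130.342 Y222.914 F2770
G1 X117.027 Y223.666 F2770
M5
G0 X335.778 Y113.722
M3 S129
G1 X264.439 Y100.872 F2770
G1 X191.910 Y81.963 F2770
G1 X118.191 Y56.993 F2770
G1 X43.282 Y25.963 F2770
M5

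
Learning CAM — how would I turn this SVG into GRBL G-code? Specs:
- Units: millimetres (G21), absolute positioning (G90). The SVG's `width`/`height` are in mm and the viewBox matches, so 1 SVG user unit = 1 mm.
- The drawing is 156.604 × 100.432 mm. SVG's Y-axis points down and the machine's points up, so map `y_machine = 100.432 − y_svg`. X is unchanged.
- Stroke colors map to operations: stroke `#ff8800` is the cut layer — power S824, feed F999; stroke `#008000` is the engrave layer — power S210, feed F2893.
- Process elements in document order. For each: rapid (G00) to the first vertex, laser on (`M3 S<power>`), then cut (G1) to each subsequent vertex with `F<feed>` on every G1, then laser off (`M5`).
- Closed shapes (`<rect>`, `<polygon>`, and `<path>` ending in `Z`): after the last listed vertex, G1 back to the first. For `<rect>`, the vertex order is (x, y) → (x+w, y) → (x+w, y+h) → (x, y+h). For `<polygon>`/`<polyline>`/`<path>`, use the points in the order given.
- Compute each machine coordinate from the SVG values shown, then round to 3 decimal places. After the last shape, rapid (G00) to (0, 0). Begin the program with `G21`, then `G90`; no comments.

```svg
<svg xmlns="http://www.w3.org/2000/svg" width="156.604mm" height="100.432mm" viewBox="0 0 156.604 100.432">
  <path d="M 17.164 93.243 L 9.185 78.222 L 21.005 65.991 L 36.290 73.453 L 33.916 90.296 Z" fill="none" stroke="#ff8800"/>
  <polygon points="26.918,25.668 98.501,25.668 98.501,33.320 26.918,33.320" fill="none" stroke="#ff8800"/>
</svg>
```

1 u = 1 mm; y_m = 100.432 − y.

[1] `<path>` regular polygon, #ff8800→cut S824 F999: (17.164,7.189) → (9.185,22.210) → (21.005,34.441) → (36.290,26.979) → (33.916,10.136) → (17.164,7.189) (closed)

[2] `<polygon>` rectangle, #ff8800→cut S824 F999: (26.918,74.764) → (98.501,74.764) → (98.501,67.112) → (26.918,67.112) → (26.918,74.764) (closed)

G21
G90
G00 X17.164 Y7.189
M3 S824
G1 X9.185 Y22.210 F999
G1 X21.005 Y34.441 F999
G1 X36.290 Y26.979 F999
G1 X33.916 Y10.136 F999
G1 X17.164 Y7.189 F999
M5
G00 X26.918 Y74.764
M3 S824
G1 X98.501 Y74.764 F999
G1 X98.501 Y67.112 F999
G1 X26.918 Y67.112 F999
G1 X26.918 Y74.764 F999
M5
G00 X0.000 Y0.000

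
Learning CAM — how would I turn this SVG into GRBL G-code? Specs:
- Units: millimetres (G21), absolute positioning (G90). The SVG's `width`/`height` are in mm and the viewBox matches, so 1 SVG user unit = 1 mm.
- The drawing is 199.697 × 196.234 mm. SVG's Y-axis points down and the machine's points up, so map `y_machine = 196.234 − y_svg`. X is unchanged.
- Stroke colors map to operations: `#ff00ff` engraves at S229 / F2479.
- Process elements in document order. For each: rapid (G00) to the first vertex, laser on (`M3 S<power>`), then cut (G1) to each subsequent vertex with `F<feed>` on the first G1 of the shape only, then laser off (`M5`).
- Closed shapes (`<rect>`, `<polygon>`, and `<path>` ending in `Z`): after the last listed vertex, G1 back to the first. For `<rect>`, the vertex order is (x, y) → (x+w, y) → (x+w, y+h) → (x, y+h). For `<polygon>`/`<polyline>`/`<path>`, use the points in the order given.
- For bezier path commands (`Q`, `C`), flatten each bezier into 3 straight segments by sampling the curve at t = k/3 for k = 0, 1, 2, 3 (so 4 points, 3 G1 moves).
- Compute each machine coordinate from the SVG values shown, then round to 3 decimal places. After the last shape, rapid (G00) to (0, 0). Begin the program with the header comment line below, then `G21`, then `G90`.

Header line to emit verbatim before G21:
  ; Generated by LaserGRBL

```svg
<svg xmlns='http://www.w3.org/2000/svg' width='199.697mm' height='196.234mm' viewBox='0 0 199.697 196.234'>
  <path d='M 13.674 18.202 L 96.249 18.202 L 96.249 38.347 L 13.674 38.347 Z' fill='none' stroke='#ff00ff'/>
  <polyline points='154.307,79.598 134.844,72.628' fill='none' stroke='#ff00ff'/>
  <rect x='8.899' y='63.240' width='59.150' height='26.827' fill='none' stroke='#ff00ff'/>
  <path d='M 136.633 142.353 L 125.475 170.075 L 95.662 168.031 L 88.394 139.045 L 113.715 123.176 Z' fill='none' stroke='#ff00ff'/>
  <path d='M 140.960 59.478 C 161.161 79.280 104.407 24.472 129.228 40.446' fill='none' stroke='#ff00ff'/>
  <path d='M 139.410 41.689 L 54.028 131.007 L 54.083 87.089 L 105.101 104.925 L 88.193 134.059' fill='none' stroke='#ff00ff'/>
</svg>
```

Since the viewBox matches the mm dimensions, user units are millimetres directly. The only transform is the Y-flip y_m = 196.234 − y_svg.

Shape 1 is a rectangle drawn with `<path>`. Its stroke #ff00ff means engrave at S229, F2479. After flipping Y the toolpath is (13.674,178.032) → (96.249,178.032) → (96.249,157.887) → (13.674,157.887) → (13.674,178.032), returning to the start.

Shape 2 is a line segment drawn with `<polyline>`. Its stroke #ff00ff means engrave at S229, F2479. After flipping Y the toolpath is (154.307,116.636) → (134.844,123.606).

Shape 3 is a rectangle drawn with `<rect>`. Its stroke #ff00ff means engrave at S229, F2479. After flipping Y the toolpath is (8.899,132.994) → (68.049,132.994) → (68.049,106.167) → (8.899,106.167) → (8.899,132.994), returning to the start.

Shape 4 is a regular polygon drawn with `<path>`. Its stroke #ff00ff means engrave at S229, F2479. After flipping Y the toolpath is (136.633,53.881) → (125.475,26.159) → (95.662,28.203) → (88.394,57.189) → (113.715,73.058) → (136.633,53.881), returning to the start.

Shape 5 is a cubic bezier drawn with `<path>`. Its stroke #ff00ff means engrave at S229, F2479. After flipping Y the toolpath is (140.960,136.756) → (141.381,136.439) → (125.727,153.553) → (129.228,155.788).

Shape 6 is a open polyline drawn with `<path>`. Its stroke #ff00ff means engrave at S229, F2479. After flipping Y the toolpath is (139.410,154.545) → (54.028,65.227) → (54.083,109.145) → (105.101,91.309) → (88.193,62.175).

; Generated by LaserGRBL
G21
G90
G00 X13.674 Y178.032
M3 S229
G1 X96.249 Y178.032 F2479
G1 X96.249 Y157.887
G1 X13.674 Y157.887
G1 X13.674 Y178.032
M5
G00 X154.307 Y116.636
M3 S229
G1 X134.844 Y123.606 F2479
M5
G00 X8.899 Y132.994
M3 S229
G1 X68.049 Y132.994 F2479
G1 X68.049 Y106.167
G1 X8.899 Y106.167
G1 X8.899 Y132.994
M5
G00 X136.633 Y53.881
M3 S229
G1 X125.475 Y26.159 F2479
G1 X95.662 Y28.203
G1 X88.394 Y57.189
G1 X113.715 Y73.058
G1 X136.633 Y53.881
M5
G00 X140.960 Y136.756
M3 S229
G1 X141.381 Y136.439 F2479
G1 X125.727 Y153.553
G1 X129.228 Y155.788
M5
G00 X139.410 Y154.545
M3 S229
G1 X54.028 Y65.227 F2479
G1 X54.083 Y109.145
G1 X105.101 Y91.309
G1 X88.193 Y62.175
M5
G00 X0.000 Y0.000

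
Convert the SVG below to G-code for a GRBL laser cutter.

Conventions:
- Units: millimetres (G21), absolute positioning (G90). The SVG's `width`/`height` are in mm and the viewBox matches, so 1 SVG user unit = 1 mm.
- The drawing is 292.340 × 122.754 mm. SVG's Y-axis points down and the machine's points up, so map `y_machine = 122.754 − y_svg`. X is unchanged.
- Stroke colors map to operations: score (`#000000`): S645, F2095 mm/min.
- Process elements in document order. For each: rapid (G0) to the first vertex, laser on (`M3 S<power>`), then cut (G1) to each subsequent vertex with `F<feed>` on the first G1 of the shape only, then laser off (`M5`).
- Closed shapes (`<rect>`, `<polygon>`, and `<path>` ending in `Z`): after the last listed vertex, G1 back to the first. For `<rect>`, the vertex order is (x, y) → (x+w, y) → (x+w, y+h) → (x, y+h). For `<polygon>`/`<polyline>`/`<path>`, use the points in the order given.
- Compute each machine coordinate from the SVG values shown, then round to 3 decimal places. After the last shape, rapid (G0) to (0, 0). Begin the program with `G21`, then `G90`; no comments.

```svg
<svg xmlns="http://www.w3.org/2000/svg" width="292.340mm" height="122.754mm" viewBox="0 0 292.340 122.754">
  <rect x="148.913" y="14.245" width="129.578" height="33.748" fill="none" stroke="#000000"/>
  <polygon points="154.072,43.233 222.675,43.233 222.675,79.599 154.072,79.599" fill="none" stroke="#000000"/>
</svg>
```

Since the viewBox matches the mm dimensions, user units are millimetres directly. The only transform is the Y-flip y_m = 122.754 − y_svg.

Shape 1 is a rectangle drawn with `<rect>`. Its stroke #000000 means score at S645, F2095. After flipping Y the toolpath is (148.913,108.509) → (278.491,108.509) → (278.491,74.761) → (148.913,74.761) → (148.913,108.509), returning to the start.

Shape 2 is a rectangle drawn with `<polygon>`. Its stroke #000000 means score at S645, F2095. After flipping Y the toolpath is (154.072,79.521) → (222.675,79.521) → (222.675,43.155) → (154.072,43.155) → (154.072,79.521), returning to the start.

G21
G90
G0 X148.913 Y108.509
M3 S645
G1 X278.491 Y108.509 F2095
G1 X278.491 Y74.761
G1 X148.913 Y74.761
G1 X148.913 Y108.509
M5
G0 X154.072 Y79.521
M3 S645
G1 X222.675 Y79.521 F2095
G1 X222.675 Y43.155
G1 X154.072 Y43.155
G1 X154.072 Y79.521
M5
G0 X0.000 Y0.000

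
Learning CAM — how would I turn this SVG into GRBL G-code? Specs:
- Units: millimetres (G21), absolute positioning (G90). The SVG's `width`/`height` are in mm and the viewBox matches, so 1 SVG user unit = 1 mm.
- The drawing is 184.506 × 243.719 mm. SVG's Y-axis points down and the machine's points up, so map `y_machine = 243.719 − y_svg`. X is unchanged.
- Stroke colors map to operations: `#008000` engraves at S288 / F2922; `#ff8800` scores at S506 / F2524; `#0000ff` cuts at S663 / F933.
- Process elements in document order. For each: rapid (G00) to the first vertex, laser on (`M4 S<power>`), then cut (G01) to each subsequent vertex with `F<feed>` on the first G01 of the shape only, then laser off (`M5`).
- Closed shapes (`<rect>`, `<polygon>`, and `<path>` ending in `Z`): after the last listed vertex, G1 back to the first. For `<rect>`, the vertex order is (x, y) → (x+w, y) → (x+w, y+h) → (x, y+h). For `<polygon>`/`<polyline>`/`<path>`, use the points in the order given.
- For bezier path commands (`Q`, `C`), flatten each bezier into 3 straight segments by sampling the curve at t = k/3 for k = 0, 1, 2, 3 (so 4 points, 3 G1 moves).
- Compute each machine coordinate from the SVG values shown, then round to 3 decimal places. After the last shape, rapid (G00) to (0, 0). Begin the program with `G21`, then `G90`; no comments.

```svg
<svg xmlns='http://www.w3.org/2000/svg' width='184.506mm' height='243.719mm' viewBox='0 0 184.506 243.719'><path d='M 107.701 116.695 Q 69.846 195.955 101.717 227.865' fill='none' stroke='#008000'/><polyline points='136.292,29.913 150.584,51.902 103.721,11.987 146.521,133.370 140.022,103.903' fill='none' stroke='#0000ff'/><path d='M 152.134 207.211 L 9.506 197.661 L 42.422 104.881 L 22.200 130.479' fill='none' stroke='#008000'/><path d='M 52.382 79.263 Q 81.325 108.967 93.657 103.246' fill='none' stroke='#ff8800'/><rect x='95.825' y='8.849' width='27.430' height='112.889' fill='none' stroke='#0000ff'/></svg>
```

1 u = 1 mm; y_m = 243.719 − y.

[1] `<path>` quadratic bezier, #008000→engrave S288 F2922: (107.701,127.024) → (90.212,79.445) → (88.217,42.388) → (101.717,15.854)

[2] `<polyline>` open polyline, #0000ff→cut S663 F933: (136.292,213.806) → (150.584,191.817) → (103.721,231.732) → (146.521,110.349) → (140.022,139.816)

[3] `<path>` open polyline, #008000→engrave S288 F2922: (152.134,36.508) → (9.506,46.058) → (42.422,138.838) → (22.200,113.240)

[4] `<path>` quadratic bezier, #ff8800→score S506 F2524: (52.382,164.456) → (69.832,148.589) → (83.590,140.595) → (93.657,140.473)

[5] `<rect>` rectangle, #0000ff→cut S663 F933: (95.825,234.870) → (123.255,234.870) → (123.255,121.981) → (95.825,121.981) → (95.825,234.870) (closed)

G21
G90
G00 X107.701 Y127.024
M4 S288
G01 X90.212 Y79.445 F2922
G01 X88.217 Y42.388
G01 X101.717 Y15.854
M5
G00 X136.292 Y213.806
M4 S663
G01 X150.584 Y191.817 F933
G01 X103.721 Y231.732
G01 X146.521 Y110.349
G01 X140.022 Y139.816
M5
G00 X152.134 Y36.508
M4 S288
G01 X9.506 Y46.058 F2922
G01 X42.422 Y138.838
G01 X22.200 Y113.240
M5
G00 X52.382 Y164.456
M4 S506
G01 X69.832 Y148.589 F2524
G01 X83.590 Y140.595
G01 X93.657 Y140.473
M5
G00 X95.825 Y234.870
M4 S663
G01 X123.255 Y234.870 F933
G01 X123.255 Y121.981
G01 X95.825 Y121.981
G01 X95.825 Y234.870
M5
G00 X0.000 Y0.000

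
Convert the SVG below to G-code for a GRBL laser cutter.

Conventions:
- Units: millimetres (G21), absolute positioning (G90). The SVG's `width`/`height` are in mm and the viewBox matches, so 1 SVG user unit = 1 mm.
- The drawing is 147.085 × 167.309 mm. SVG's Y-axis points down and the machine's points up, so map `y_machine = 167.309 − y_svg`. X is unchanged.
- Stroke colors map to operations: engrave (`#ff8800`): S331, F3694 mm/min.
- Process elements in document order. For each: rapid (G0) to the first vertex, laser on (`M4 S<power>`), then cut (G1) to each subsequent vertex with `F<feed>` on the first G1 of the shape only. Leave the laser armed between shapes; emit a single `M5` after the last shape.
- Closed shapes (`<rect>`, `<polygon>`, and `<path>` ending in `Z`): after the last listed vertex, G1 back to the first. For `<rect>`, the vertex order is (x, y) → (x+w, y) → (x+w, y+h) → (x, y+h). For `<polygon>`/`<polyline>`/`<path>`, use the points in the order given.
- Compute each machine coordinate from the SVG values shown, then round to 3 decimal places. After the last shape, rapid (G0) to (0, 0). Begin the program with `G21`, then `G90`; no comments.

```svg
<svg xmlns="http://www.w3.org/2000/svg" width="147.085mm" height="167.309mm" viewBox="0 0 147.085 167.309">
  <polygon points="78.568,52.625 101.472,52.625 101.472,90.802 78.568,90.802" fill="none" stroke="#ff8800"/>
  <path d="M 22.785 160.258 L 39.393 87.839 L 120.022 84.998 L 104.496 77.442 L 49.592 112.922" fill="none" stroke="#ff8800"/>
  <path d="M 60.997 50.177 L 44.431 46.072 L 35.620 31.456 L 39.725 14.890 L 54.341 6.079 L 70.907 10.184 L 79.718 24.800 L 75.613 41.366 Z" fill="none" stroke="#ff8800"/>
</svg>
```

G21
G90
G0 X78.568 Y114.684
M4 S331
G1 X101.472 Y114.684 F3694
G1 X101.472 Y76.507
G1 X78.568 Y76.507
G1 X78.568 Y114.684
G0 X22.785 Y7.051
M4 S331
G1 X39.393 Y79.470 F3694
G1 X120.022 Y82.311
G1 X104.496 Y89.867
G1 X49.592 Y54.387
G0 X60.997 Y117.132
M4 S331
G1 X44.431 Y121.237 F3694
G1 X35.620 Y135.853
G1 X39.725 Y152.419
G1 X54.341 Y161.230
G1 X70.907 Y157.125
G1 X79.718 Y142.509
G1 X75.613 Y125.943
G1 X60.997 Y117.132
M5
G0 X0.000 Y0.000

viewBox `0 0 147.085 167.309` with mm width/height → 1 unit = 1 mm. Flip: y_m = 167.309 − y_svg.

**Shape 1** — `<polygon>` rectangle, stroke `#ff8800` → engrave (S331, F3694). Machine vertices: (78.568,114.684) → (101.472,114.684) → (101.472,76.507) → (78.568,76.507) → (78.568,114.684). Closed: final G1 returns to the first vertex.

**Shape 2** — `<path>` open polyline, stroke `#ff8800` → engrave (S331, F3694). Machine vertices: (22.785,7.051) → (39.393,79.470) → (120.022,82.311) → (104.496,89.867) → (49.592,54.387). Open path.

**Shape 3** — `<path>` regular polygon, stroke `#ff8800` → engrave (S331, F3694). Machine vertices: (60.997,117.132) → (44.431,121.237) → (35.620,135.853) → (39.725,152.419) → (54.341,161.230) → (70.907,157.125) → (79.718,142.509) → (75.613,125.943) → (60.997,117.132). Closed: final G1 returns to the first vertex.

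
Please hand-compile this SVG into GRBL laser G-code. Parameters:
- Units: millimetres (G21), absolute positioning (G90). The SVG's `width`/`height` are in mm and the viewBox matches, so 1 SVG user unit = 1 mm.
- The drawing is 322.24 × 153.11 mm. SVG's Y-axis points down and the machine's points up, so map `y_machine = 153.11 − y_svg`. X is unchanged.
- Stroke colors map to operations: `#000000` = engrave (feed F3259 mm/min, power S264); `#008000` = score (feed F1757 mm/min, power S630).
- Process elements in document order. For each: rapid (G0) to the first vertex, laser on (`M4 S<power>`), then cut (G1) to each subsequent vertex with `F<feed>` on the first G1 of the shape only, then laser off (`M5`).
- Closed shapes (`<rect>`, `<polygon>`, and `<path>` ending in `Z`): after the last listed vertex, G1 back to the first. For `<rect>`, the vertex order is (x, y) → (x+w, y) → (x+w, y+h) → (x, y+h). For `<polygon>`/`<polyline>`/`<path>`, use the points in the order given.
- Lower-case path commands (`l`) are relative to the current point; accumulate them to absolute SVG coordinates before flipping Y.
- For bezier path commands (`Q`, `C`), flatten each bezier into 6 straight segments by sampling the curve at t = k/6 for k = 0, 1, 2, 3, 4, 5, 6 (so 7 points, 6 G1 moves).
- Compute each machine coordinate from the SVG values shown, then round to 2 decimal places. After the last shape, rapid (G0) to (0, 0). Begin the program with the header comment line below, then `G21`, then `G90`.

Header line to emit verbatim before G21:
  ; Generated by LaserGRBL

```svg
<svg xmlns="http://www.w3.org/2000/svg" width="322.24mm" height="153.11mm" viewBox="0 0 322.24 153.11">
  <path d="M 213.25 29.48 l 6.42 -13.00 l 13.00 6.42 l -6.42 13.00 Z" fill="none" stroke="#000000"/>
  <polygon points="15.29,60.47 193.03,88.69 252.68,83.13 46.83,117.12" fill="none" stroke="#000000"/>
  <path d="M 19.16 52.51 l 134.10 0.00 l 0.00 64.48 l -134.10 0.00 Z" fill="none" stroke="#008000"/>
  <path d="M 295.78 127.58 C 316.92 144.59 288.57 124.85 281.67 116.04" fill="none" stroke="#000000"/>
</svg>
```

Since the viewBox matches the mm dimensions, user units are millimetres directly. The only transform is the Y-flip y_m = 153.11 − y_svg.

Shape 1 is a regular polygon drawn with `<path>`. Its stroke #000000 means engrave at S264, F3259. After flipping Y the toolpath is (213.25,123.63) → (219.67,136.63) → (232.67,130.21) → (226.25,117.21) → (213.25,123.63), returning to the start.

Shape 2 is a closed polygon drawn with `<polygon>`. Its stroke #000000 means engrave at S264, F3259. After flipping Y the toolpath is (15.29,92.64) → (193.03,64.42) → (252.68,69.98) → (46.83,35.99) → (15.29,92.64), returning to the start.

Shape 3 is a rectangle drawn with `<path>`. Its stroke #008000 means score at S630, F1757. After flipping Y the toolpath is (19.16,100.60) → (153.26,100.60) → (153.26,36.12) → (19.16,36.12) → (19.16,100.60), returning to the start.

Shape 4 is a cubic bezier drawn with `<path>`. Its stroke #000000 means engrave at S264, F3259. After flipping Y the toolpath is (295.78,25.53) → (302.55,19.87) → (303.05,19.00) → (299.24,21.62) → (293.09,26.38) → (286.58,31.97) → (281.67,37.07).

; Generated by LaserGRBL
G21
G90
G0 X213.25 Y123.63
M4 S264
G1 X219.67 Y136.63 F3259
G1 X232.67 Y130.21
G1 X226.25 Y117.21
G1 X213.25 Y123.63
M5
G0 X15.29 Y92.64
M4 S264
G1 X193.03 Y64.42 F3259
G1 X252.68 Y69.98
G1 X46.83 Y35.99
G1 X15.29 Y92.64
M5
G0 X19.16 Y100.60
M4 S630
G1 X153.26 Y100.60 F1757
G1 X153.26 Y36.12
G1 X19.16 Y36.12
G1 X19.16 Y100.60
M5
G0 X295.78 Y25.53
M4 S264
G1 X302.55 Y19.87 F3259
G1 X303.05 Y19.00
G1 X299.24 Y21.62
G1 X293.09 Y26.38
G1 X286.58 Y31.97
G1 X281.67 Y37.07
M5
G0 X0.00 Y0.00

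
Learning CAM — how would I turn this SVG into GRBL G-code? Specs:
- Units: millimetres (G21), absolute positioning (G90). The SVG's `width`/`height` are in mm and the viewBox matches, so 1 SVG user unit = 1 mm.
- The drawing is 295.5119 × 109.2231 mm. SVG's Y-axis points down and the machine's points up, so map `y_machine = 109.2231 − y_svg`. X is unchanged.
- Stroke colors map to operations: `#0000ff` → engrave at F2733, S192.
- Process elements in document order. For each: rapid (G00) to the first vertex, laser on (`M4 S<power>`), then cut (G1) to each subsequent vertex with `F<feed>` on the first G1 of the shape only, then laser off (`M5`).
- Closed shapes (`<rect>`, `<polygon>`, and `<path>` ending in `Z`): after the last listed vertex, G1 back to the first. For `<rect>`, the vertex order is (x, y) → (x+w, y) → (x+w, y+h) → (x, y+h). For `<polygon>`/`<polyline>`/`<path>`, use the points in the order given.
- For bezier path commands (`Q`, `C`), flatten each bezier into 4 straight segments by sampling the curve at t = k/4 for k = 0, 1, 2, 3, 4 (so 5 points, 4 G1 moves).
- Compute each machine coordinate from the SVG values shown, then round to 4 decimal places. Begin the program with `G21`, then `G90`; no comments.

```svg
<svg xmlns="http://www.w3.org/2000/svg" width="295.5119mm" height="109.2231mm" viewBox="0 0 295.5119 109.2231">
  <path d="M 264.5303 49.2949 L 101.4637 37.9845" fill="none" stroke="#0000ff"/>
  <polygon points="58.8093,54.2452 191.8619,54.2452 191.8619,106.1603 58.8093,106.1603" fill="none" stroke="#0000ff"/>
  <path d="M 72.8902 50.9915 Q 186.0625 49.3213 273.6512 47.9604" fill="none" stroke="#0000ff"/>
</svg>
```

viewBox `0 0 295.5119 109.2231` with mm width/height → 1 unit = 1 mm. Flip: y_m = 109.2231 − y_svg.

**Shape 1** — `<path>` line segment, stroke `#0000ff` → engrave (S192, F2733). Machine vertices: (264.5303,59.9282) → (101.4637,71.2386). Open path.

**Shape 2** — `<polygon>` rectangle, stroke `#0000ff` → engrave (S192, F2733). Machine vertices: (58.8093,54.9779) → (191.8619,54.9779) → (191.8619,3.0628) → (58.8093,3.0628) → (58.8093,54.9779). Closed: final G1 returns to the first vertex.

**Shape 3** — `<path>` quadratic bezier, stroke `#0000ff` → engrave (S192, F2733). Control points (SVG): P0=(72.8902,50.9915), P1=(186.0625,49.3213), P2=(273.6512,47.9604); sampled at t=k/4. Machine vertices: (72.8902,58.2316) → (127.8774,59.0474) → (179.6666,59.8245) → (228.2579,60.5629) → (273.6512,61.2627). Open path.

G21
G90
G00 X264.5303 Y59.9282
M4 S192
G1 X101.4637 Y71.2386 F2733
M5
G00 X58.8093 Y54.9779
M4 S192
G1 X191.8619 Y54.9779 F2733
G1 X191.8619 Y3.0628
G1 X58.8093 Y3.0628
G1 X58.8093 Y54.9779
M5
G00 X72.8902 Y58.2316
M4 S192
G1 X127.8774 Y59.0474 F2733
G1 X179.6666 Y59.8245
G1 X228.2579 Y60.5629
G1 X273.6512 Y61.2627
M5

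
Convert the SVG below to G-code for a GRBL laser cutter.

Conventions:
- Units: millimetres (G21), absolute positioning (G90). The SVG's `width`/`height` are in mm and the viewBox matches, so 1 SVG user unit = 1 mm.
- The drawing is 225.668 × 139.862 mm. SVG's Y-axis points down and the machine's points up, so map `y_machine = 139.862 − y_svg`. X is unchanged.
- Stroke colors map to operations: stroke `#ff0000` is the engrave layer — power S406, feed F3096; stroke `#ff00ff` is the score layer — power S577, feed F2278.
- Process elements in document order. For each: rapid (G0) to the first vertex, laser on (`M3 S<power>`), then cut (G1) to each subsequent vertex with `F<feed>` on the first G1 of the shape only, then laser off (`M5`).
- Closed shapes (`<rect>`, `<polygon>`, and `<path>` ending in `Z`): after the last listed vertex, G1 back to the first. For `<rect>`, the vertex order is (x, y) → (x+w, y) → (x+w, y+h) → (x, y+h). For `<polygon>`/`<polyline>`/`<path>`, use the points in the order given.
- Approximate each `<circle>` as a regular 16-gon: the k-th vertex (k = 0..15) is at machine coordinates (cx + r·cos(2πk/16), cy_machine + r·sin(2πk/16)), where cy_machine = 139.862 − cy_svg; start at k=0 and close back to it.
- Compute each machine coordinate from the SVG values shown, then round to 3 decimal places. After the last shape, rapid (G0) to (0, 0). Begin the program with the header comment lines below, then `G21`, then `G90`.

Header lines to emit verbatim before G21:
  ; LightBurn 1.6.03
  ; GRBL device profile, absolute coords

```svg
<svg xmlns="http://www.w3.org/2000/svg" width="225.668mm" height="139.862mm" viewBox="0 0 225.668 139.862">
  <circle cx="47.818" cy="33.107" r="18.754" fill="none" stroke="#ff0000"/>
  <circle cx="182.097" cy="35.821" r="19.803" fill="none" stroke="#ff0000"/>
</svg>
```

; LightBurn 1.6.03
; GRBL device profile, absolute coords
G21
G90
G0 X66.572 Y106.755
M3 S406
G1 X65.144 Y113.932 F3096
G1 X61.079 Y120.016
G1 X54.995 Y124.081
G1 X47.818 Y125.509
G1 X40.641 Y124.081
G1 X34.557 Y120.016
G1 X30.492 Y113.932
G1 X29.064 Y106.755
G1 X30.492 Y99.578
G1 X34.557 Y93.494
G1 X40.641 Y89.429
G1 X47.818 Y88.001
G1 X54.995 Y89.429
G1 X61.079 Y93.494
G1 X65.144 Y99.578
G1 X66.572 Y106.755
M5
G0 X201.900 Y104.041
M3 S406
G1 X200.393 Y111.619 F3096
G1 X196.100 Y118.044
G1 X189.675 Y122.337
G1 X182.097 Y123.844
G1 X174.519 Y122.337
G1 X168.094 Y118.044
G1 X163.801 Y111.619
G1 X162.294 Y104.041
G1 X163.801 Y96.463
G1 X168.094 Y90.038
G1 X174.519 Y85.745
G1 X182.097 Y84.238
G1 X189.675 Y85.745
G1 X196.100 Y90.038
G1 X200.393 Y96.463
G1 X201.900 Y104.041
M5
G0 X0.000 Y0.000

Since the viewBox matches the mm dimensions, user units are millimetres directly. The only transform is the Y-flip y_m = 139.862 − y_svg.

Shape 1 is a circle drawn with `<circle>`. Its stroke #ff0000 means engrave at S406, F3096. After flipping Y the toolpath is (66.572,106.755) → (65.144,113.932) → (61.079,120.016) → (54.995,124.081) → (47.818,125.509) → (40.641,124.081) → (34.557,120.016) → (30.492,113.932) → (29.064,106.755) → (30.492,99.578) → (34.557,93.494) → (40.641,89.429) → (47.818,88.001) → (54.995,89.429) → (61.079,93.494) → (65.144,99.578) → (66.572,106.755), returning to the start.

Shape 2 is a circle drawn with `<circle>`. Its stroke #ff0000 means engrave at S406, F3096. After flipping Y the toolpath is (201.900,104.041) → (200.393,111.619) → (196.100,118.044) → (189.675,122.337) → (182.097,123.844) → (174.519,122.337) → (168.094,118.044) → (163.801,111.619) → (162.294,104.041) → (163.801,96.463) → (168.094,90.038) → (174.519,85.745) → (182.097,84.238) → (189.675,85.745) → (196.100,90.038) → (200.393,96.463) → (201.900,104.041), returning to the start.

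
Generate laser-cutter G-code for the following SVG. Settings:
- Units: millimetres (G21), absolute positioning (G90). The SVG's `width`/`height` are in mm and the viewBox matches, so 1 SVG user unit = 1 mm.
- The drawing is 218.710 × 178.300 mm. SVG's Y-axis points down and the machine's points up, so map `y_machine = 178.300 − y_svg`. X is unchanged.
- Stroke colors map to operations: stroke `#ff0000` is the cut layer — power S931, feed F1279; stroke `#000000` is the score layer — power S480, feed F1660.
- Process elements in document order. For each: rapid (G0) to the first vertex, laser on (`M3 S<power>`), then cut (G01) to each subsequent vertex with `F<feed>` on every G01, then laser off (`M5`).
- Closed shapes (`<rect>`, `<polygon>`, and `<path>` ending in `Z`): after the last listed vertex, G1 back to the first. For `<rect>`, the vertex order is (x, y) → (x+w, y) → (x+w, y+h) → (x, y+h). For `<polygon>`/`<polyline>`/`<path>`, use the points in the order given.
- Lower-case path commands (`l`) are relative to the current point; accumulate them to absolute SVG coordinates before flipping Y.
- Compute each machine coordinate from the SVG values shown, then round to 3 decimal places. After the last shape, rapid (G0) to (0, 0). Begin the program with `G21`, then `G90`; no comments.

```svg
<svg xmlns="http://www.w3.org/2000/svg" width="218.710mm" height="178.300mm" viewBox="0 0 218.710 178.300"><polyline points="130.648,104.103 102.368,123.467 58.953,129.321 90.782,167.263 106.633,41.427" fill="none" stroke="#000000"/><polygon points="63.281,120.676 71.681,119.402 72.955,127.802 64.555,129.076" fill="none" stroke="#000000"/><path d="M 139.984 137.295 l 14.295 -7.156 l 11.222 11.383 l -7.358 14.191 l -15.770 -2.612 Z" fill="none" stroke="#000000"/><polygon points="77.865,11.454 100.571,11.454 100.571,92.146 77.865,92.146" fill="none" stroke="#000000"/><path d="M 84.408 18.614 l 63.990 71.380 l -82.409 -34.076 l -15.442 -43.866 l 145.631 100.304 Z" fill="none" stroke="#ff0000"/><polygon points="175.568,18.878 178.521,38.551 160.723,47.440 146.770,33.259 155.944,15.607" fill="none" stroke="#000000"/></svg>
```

Since the viewBox matches the mm dimensions, user units are millimetres directly. The only transform is the Y-flip y_m = 178.300 − y_svg.

Shape 1 is a open polyline drawn with `<polyline>`. Its stroke #000000 means score at S480, F1660. After flipping Y the toolpath is (130.648,74.197) → (102.368,54.833) → (58.953,48.979) → (90.782,11.037) → (106.633,136.873).

Shape 2 is a regular polygon drawn with `<polygon>`. Its stroke #000000 means score at S480, F1660. After flipping Y the toolpath is (63.281,57.624) → (71.681,58.898) → (72.955,50.498) → (64.555,49.224) → (63.281,57.624), returning to the start.

Shape 3 is a regular polygon drawn with `<path>`. Its stroke #000000 means score at S480, F1660. After flipping Y the toolpath is (139.984,41.005) → (154.279,48.161) → (165.501,36.778) → (158.143,22.587) → (142.373,25.199) → (139.984,41.005), returning to the start.

Shape 4 is a rectangle drawn with `<polygon>`. Its stroke #000000 means score at S480, F1660. After flipping Y the toolpath is (77.865,166.846) → (100.571,166.846) → (100.571,86.154) → (77.865,86.154) → (77.865,166.846), returning to the start.

Shape 5 is a closed polygon drawn with `<path>`. Its stroke #ff0000 means cut at S931, F1279. After flipping Y the toolpath is (84.408,159.686) → (148.398,88.306) → (65.989,122.382) → (50.547,166.248) → (196.178,65.944) → (84.408,159.686), returning to the start.

Shape 6 is a regular polygon drawn with `<polygon>`. Its stroke #000000 means score at S480, F1660. After flipping Y the toolpath is (175.568,159.422) → (178.521,139.749) → (160.723,130.860) → (146.770,145.041) → (155.944,162.693) → (175.568,159.422), returning to the start.

G21
G90
G0 X130.648 Y74.197
M3 S480
G01 X102.368 Y54.833 F1660
G01 X58.953 Y48.979 F1660
G01 X90.782 Y11.037 F1660
G01 X106.633 Y136.873 F1660
M5
G0 X63.281 Y57.624
M3 S480
G01 X71.681 Y58.898 F1660
G01 X72.955 Y50.498 F1660
G01 X64.555 Y49.224 F1660
G01 X63.281 Y57.624 F1660
M5
G0 X139.984 Y41.005
M3 S480
G01 X154.279 Y48.161 F1660
G01 X165.501 Y36.778 F1660
G01 X158.143 Y22.587 F1660
G01 X142.373 Y25.199 F1660
G01 X139.984 Y41.005 F1660
M5
G0 X77.865 Y166.846
M3 S480
G01 X100.571 Y166.846 F1660
G01 X100.571 Y86.154 F1660
G01 X77.865 Y86.154 F1660
G01 X77.865 Y166.846 F1660
M5
G0 X84.408 Y159.686
M3 S931
G01 X148.398 Y88.306 F1279
G01 X65.989 Y122.382 F1279
G01 X50.547 Y166.248 F1279
G01 X196.178 Y65.944 F1279
G01 X84.408 Y159.686 F1279
M5
G0 X175.568 Y159.422
M3 S480
G01 X178.521 Y139.749 F1660
G01 X160.723 Y130.860 F1660
G01 X146.770 Y145.041 F1660
G01 X155.944 Y162.693 F1660
G01 X175.568 Y159.422 F1660
M5
G0 X0.000 Y0.000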